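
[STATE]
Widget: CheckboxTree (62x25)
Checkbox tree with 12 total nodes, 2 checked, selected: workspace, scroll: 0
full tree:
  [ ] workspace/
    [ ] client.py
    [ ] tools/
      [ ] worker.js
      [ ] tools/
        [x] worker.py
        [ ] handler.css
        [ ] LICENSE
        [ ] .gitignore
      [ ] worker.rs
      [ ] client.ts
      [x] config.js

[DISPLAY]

>[-] workspace/                                               
   [ ] client.py                                              
   [-] tools/                                                 
     [ ] worker.js                                            
     [-] tools/                                               
       [x] worker.py                                          
       [ ] handler.css                                        
       [ ] LICENSE                                            
       [ ] .gitignore                                         
     [ ] worker.rs                                            
     [ ] client.ts                                            
     [x] config.js                                            
                                                              
                                                              
                                                              
                                                              
                                                              
                                                              
                                                              
                                                              
                                                              
                                                              
                                                              
                                                              
                                                              


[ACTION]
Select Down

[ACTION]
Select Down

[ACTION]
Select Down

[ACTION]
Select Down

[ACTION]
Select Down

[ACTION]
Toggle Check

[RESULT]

 [-] workspace/                                               
   [ ] client.py                                              
   [-] tools/                                                 
     [ ] worker.js                                            
     [ ] tools/                                               
>      [ ] worker.py                                          
       [ ] handler.css                                        
       [ ] LICENSE                                            
       [ ] .gitignore                                         
     [ ] worker.rs                                            
     [ ] client.ts                                            
     [x] config.js                                            
                                                              
                                                              
                                                              
                                                              
                                                              
                                                              
                                                              
                                                              
                                                              
                                                              
                                                              
                                                              
                                                              


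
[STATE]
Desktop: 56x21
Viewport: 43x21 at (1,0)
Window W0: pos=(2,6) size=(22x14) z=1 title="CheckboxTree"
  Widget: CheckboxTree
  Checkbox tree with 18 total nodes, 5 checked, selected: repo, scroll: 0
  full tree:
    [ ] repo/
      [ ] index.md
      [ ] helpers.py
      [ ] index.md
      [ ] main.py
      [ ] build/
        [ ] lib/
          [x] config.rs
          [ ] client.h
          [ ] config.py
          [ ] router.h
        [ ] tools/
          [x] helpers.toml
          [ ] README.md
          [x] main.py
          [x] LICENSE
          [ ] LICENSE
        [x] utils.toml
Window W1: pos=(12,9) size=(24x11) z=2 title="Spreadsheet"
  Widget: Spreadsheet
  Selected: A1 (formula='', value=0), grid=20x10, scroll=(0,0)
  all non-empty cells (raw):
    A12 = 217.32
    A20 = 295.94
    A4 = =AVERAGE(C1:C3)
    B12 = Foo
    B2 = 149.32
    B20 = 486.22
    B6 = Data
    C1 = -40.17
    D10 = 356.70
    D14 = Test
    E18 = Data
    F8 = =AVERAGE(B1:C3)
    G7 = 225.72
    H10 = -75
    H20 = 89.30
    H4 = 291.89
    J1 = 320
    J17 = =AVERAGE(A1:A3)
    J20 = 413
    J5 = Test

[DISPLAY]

                                           
                                           
                                           
                                           
                                           
                                           
 ┏━━━━━━━━━━━━━━━━━━━━┓                    
 ┃ CheckboxTree       ┃                    
 ┠────────────────────┨                    
 ┃>[-] repo┏━━━━━━━━━━━━━━━━━━━━━━┓        
 ┃   [ ] in┃ Spreadsheet          ┃        
 ┃   [ ] he┠──────────────────────┨        
 ┃   [ ] in┃A1:                   ┃        
 ┃   [ ] ma┃       A       B      ┃        
 ┃   [-] bu┃----------------------┃        
 ┃     [-] ┃  1      [0]       0  ┃        
 ┃       [x┃  2        0  149.32  ┃        
 ┃       [ ┃  3        0       0  ┃        
 ┃       [ ┃  4   -13.39       0  ┃        
 ┗━━━━━━━━━┗━━━━━━━━━━━━━━━━━━━━━━┛        
                                           


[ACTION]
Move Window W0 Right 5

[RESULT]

                                           
                                           
                                           
                                           
                                           
                                           
      ┏━━━━━━━━━━━━━━━━━━━━┓               
      ┃ CheckboxTree       ┃               
      ┠────────────────────┨               
      ┃>[-]┏━━━━━━━━━━━━━━━━━━━━━━┓        
      ┃   [┃ Spreadsheet          ┃        
      ┃   [┠──────────────────────┨        
      ┃   [┃A1:                   ┃        
      ┃   [┃       A       B      ┃        
      ┃   [┃----------------------┃        
      ┃    ┃  1      [0]       0  ┃        
      ┃    ┃  2        0  149.32  ┃        
      ┃    ┃  3        0       0  ┃        
      ┃    ┃  4   -13.39       0  ┃        
      ┗━━━━┗━━━━━━━━━━━━━━━━━━━━━━┛        
                                           


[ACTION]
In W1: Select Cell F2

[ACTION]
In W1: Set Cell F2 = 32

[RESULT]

                                           
                                           
                                           
                                           
                                           
                                           
      ┏━━━━━━━━━━━━━━━━━━━━┓               
      ┃ CheckboxTree       ┃               
      ┠────────────────────┨               
      ┃>[-]┏━━━━━━━━━━━━━━━━━━━━━━┓        
      ┃   [┃ Spreadsheet          ┃        
      ┃   [┠──────────────────────┨        
      ┃   [┃F2: 32                ┃        
      ┃   [┃       A       B      ┃        
      ┃   [┃----------------------┃        
      ┃    ┃  1        0       0  ┃        
      ┃    ┃  2        0  149.32  ┃        
      ┃    ┃  3        0       0  ┃        
      ┃    ┃  4   -13.39       0  ┃        
      ┗━━━━┗━━━━━━━━━━━━━━━━━━━━━━┛        
                                           


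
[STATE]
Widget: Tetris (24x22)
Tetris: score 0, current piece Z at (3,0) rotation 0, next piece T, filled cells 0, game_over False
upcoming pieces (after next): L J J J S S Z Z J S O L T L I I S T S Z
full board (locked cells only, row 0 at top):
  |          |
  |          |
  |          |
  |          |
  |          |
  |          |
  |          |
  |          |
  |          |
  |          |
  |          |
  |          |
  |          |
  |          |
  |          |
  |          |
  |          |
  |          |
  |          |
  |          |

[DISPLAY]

   ▓▓     │Next:        
    ▓▓    │ ▒           
          │▒▒▒          
          │             
          │             
          │             
          │Score:       
          │0            
          │             
          │             
          │             
          │             
          │             
          │             
          │             
          │             
          │             
          │             
          │             
          │             
          │             
          │             


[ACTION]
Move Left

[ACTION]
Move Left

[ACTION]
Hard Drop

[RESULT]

    ▒     │Next:        
   ▒▒▒    │  ▒          
          │▒▒▒          
          │             
          │             
          │             
          │Score:       
          │0            
          │             
          │             
          │             
          │             
          │             
          │             
          │             
          │             
          │             
          │             
 ▓▓       │             
  ▓▓      │             
          │             
          │             


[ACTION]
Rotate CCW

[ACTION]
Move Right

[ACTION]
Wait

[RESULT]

          │Next:        
     ▒    │  ▒          
    ▒▒    │▒▒▒          
     ▒    │             
          │             
          │             
          │Score:       
          │0            
          │             
          │             
          │             
          │             
          │             
          │             
          │             
          │             
          │             
          │             
 ▓▓       │             
  ▓▓      │             
          │             
          │             


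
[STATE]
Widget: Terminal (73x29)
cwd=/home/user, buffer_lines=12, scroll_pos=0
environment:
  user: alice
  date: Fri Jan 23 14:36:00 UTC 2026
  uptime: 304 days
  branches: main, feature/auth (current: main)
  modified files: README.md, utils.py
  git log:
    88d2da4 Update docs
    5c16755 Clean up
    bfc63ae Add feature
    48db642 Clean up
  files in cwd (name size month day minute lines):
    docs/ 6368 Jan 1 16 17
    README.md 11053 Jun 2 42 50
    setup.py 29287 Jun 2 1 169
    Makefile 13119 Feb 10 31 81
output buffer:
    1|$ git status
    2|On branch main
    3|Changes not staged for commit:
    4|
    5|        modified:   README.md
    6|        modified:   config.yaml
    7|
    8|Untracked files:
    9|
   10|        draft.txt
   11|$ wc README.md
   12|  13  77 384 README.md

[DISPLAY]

$ git status                                                             
On branch main                                                           
Changes not staged for commit:                                           
                                                                         
        modified:   README.md                                            
        modified:   config.yaml                                          
                                                                         
Untracked files:                                                         
                                                                         
        draft.txt                                                        
$ wc README.md                                                           
  13  77 384 README.md                                                   
$ █                                                                      
                                                                         
                                                                         
                                                                         
                                                                         
                                                                         
                                                                         
                                                                         
                                                                         
                                                                         
                                                                         
                                                                         
                                                                         
                                                                         
                                                                         
                                                                         
                                                                         


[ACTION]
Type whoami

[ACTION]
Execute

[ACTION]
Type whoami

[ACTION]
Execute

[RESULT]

$ git status                                                             
On branch main                                                           
Changes not staged for commit:                                           
                                                                         
        modified:   README.md                                            
        modified:   config.yaml                                          
                                                                         
Untracked files:                                                         
                                                                         
        draft.txt                                                        
$ wc README.md                                                           
  13  77 384 README.md                                                   
$ whoami                                                                 
alice                                                                    
$ whoami                                                                 
alice                                                                    
$ █                                                                      
                                                                         
                                                                         
                                                                         
                                                                         
                                                                         
                                                                         
                                                                         
                                                                         
                                                                         
                                                                         
                                                                         
                                                                         


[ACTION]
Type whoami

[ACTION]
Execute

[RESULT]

$ git status                                                             
On branch main                                                           
Changes not staged for commit:                                           
                                                                         
        modified:   README.md                                            
        modified:   config.yaml                                          
                                                                         
Untracked files:                                                         
                                                                         
        draft.txt                                                        
$ wc README.md                                                           
  13  77 384 README.md                                                   
$ whoami                                                                 
alice                                                                    
$ whoami                                                                 
alice                                                                    
$ whoami                                                                 
alice                                                                    
$ █                                                                      
                                                                         
                                                                         
                                                                         
                                                                         
                                                                         
                                                                         
                                                                         
                                                                         
                                                                         
                                                                         


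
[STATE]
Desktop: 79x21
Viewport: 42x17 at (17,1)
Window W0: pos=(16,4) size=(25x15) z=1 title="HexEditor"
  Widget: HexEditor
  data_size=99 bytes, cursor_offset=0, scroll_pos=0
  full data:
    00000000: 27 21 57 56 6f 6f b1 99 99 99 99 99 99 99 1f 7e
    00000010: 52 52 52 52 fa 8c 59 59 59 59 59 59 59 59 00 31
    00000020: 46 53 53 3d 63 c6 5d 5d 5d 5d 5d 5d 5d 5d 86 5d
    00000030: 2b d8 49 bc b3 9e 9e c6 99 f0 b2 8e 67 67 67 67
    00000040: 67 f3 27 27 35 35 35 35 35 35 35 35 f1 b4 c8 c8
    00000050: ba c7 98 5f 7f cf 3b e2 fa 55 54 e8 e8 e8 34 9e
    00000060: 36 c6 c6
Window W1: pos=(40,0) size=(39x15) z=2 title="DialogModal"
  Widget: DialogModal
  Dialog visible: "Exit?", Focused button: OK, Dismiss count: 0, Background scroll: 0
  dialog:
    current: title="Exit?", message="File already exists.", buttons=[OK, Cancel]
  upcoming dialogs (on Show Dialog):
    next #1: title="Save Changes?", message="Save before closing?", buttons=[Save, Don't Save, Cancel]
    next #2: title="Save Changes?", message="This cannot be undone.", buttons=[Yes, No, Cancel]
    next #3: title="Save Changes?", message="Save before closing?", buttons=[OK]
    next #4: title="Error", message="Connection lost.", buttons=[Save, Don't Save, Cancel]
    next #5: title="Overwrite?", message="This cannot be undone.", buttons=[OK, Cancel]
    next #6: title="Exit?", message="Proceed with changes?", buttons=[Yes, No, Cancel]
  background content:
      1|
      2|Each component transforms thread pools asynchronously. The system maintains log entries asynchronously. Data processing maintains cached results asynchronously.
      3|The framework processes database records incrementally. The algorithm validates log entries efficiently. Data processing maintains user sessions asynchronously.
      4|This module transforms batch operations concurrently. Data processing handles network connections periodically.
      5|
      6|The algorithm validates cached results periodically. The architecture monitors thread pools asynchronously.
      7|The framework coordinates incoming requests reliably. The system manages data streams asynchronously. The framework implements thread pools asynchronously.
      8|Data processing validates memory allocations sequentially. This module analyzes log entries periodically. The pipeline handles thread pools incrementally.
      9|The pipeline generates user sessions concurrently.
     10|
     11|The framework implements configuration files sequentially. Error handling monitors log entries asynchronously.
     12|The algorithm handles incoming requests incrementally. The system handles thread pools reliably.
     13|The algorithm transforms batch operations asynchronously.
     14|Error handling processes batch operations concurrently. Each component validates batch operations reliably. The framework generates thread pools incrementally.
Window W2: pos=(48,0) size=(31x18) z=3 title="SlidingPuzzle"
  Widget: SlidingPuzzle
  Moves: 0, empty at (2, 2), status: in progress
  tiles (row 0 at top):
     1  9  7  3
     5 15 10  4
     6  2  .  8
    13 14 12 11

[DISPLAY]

                       ┃ Dialog┃ SlidingPu
                       ┠───────┠──────────
                       ┃       ┃┌────┬────
━━━━━━━━━━━━━━━━━━━━━━━┃Each co┃│  1 │  9 
 HexEditor             ┃The fra┃├────┼────
───────────────────────┃This m┌┃│  5 │ 15 
00000000  27 21 57 56 6┃      │┃├────┼────
00000010  52 52 52 52 f┃The al│┃│  6 │  2 
00000020  46 53 53 3d 6┃The fr│┃├────┼────
00000030  2b d8 49 bc b┃Data p└┃│ 13 │ 14 
00000040  67 f3 27 27 3┃The pip┃└────┴────
00000050  ba c7 98 5f 7┃       ┃Moves: 0  
00000060  36 c6 c6     ┃The fra┃          
                       ┗━━━━━━━┃          
                       ┃       ┃          
                       ┃       ┃          
                       ┃       ┗━━━━━━━━━━


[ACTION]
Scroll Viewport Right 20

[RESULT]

   ┃ Dialog┃ SlidingPuzzle               ┃
   ┠───────┠─────────────────────────────┨
   ┃       ┃┌────┬────┬────┬────┐        ┃
━━━┃Each co┃│  1 │  9 │  7 │  3 │        ┃
   ┃The fra┃├────┼────┼────┼────┤        ┃
───┃This m┌┃│  5 │ 15 │ 10 │  4 │        ┃
6 6┃      │┃├────┼────┼────┼────┤        ┃
2 f┃The al│┃│  6 │  2 │    │  8 │        ┃
d 6┃The fr│┃├────┼────┼────┼────┤        ┃
c b┃Data p└┃│ 13 │ 14 │ 12 │ 11 │        ┃
7 3┃The pip┃└────┴────┴────┴────┘        ┃
f 7┃       ┃Moves: 0                     ┃
   ┃The fra┃                             ┃
   ┗━━━━━━━┃                             ┃
   ┃       ┃                             ┃
   ┃       ┃                             ┃
   ┃       ┗━━━━━━━━━━━━━━━━━━━━━━━━━━━━━┛


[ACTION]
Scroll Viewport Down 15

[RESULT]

━━━┃Each co┃│  1 │  9 │  7 │  3 │        ┃
   ┃The fra┃├────┼────┼────┼────┤        ┃
───┃This m┌┃│  5 │ 15 │ 10 │  4 │        ┃
6 6┃      │┃├────┼────┼────┼────┤        ┃
2 f┃The al│┃│  6 │  2 │    │  8 │        ┃
d 6┃The fr│┃├────┼────┼────┼────┤        ┃
c b┃Data p└┃│ 13 │ 14 │ 12 │ 11 │        ┃
7 3┃The pip┃└────┴────┴────┴────┘        ┃
f 7┃       ┃Moves: 0                     ┃
   ┃The fra┃                             ┃
   ┗━━━━━━━┃                             ┃
   ┃       ┃                             ┃
   ┃       ┃                             ┃
   ┃       ┗━━━━━━━━━━━━━━━━━━━━━━━━━━━━━┛
━━━┛                                      
                                          
                                          


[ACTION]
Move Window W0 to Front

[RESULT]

━━━┓Each co┃│  1 │  9 │  7 │  3 │        ┃
   ┃The fra┃├────┼────┼────┼────┤        ┃
───┨This m┌┃│  5 │ 15 │ 10 │  4 │        ┃
6 6┃      │┃├────┼────┼────┼────┤        ┃
2 f┃The al│┃│  6 │  2 │    │  8 │        ┃
d 6┃The fr│┃├────┼────┼────┼────┤        ┃
c b┃Data p└┃│ 13 │ 14 │ 12 │ 11 │        ┃
7 3┃The pip┃└────┴────┴────┴────┘        ┃
f 7┃       ┃Moves: 0                     ┃
   ┃The fra┃                             ┃
   ┃━━━━━━━┃                             ┃
   ┃       ┃                             ┃
   ┃       ┃                             ┃
   ┃       ┗━━━━━━━━━━━━━━━━━━━━━━━━━━━━━┛
━━━┛                                      
                                          
                                          


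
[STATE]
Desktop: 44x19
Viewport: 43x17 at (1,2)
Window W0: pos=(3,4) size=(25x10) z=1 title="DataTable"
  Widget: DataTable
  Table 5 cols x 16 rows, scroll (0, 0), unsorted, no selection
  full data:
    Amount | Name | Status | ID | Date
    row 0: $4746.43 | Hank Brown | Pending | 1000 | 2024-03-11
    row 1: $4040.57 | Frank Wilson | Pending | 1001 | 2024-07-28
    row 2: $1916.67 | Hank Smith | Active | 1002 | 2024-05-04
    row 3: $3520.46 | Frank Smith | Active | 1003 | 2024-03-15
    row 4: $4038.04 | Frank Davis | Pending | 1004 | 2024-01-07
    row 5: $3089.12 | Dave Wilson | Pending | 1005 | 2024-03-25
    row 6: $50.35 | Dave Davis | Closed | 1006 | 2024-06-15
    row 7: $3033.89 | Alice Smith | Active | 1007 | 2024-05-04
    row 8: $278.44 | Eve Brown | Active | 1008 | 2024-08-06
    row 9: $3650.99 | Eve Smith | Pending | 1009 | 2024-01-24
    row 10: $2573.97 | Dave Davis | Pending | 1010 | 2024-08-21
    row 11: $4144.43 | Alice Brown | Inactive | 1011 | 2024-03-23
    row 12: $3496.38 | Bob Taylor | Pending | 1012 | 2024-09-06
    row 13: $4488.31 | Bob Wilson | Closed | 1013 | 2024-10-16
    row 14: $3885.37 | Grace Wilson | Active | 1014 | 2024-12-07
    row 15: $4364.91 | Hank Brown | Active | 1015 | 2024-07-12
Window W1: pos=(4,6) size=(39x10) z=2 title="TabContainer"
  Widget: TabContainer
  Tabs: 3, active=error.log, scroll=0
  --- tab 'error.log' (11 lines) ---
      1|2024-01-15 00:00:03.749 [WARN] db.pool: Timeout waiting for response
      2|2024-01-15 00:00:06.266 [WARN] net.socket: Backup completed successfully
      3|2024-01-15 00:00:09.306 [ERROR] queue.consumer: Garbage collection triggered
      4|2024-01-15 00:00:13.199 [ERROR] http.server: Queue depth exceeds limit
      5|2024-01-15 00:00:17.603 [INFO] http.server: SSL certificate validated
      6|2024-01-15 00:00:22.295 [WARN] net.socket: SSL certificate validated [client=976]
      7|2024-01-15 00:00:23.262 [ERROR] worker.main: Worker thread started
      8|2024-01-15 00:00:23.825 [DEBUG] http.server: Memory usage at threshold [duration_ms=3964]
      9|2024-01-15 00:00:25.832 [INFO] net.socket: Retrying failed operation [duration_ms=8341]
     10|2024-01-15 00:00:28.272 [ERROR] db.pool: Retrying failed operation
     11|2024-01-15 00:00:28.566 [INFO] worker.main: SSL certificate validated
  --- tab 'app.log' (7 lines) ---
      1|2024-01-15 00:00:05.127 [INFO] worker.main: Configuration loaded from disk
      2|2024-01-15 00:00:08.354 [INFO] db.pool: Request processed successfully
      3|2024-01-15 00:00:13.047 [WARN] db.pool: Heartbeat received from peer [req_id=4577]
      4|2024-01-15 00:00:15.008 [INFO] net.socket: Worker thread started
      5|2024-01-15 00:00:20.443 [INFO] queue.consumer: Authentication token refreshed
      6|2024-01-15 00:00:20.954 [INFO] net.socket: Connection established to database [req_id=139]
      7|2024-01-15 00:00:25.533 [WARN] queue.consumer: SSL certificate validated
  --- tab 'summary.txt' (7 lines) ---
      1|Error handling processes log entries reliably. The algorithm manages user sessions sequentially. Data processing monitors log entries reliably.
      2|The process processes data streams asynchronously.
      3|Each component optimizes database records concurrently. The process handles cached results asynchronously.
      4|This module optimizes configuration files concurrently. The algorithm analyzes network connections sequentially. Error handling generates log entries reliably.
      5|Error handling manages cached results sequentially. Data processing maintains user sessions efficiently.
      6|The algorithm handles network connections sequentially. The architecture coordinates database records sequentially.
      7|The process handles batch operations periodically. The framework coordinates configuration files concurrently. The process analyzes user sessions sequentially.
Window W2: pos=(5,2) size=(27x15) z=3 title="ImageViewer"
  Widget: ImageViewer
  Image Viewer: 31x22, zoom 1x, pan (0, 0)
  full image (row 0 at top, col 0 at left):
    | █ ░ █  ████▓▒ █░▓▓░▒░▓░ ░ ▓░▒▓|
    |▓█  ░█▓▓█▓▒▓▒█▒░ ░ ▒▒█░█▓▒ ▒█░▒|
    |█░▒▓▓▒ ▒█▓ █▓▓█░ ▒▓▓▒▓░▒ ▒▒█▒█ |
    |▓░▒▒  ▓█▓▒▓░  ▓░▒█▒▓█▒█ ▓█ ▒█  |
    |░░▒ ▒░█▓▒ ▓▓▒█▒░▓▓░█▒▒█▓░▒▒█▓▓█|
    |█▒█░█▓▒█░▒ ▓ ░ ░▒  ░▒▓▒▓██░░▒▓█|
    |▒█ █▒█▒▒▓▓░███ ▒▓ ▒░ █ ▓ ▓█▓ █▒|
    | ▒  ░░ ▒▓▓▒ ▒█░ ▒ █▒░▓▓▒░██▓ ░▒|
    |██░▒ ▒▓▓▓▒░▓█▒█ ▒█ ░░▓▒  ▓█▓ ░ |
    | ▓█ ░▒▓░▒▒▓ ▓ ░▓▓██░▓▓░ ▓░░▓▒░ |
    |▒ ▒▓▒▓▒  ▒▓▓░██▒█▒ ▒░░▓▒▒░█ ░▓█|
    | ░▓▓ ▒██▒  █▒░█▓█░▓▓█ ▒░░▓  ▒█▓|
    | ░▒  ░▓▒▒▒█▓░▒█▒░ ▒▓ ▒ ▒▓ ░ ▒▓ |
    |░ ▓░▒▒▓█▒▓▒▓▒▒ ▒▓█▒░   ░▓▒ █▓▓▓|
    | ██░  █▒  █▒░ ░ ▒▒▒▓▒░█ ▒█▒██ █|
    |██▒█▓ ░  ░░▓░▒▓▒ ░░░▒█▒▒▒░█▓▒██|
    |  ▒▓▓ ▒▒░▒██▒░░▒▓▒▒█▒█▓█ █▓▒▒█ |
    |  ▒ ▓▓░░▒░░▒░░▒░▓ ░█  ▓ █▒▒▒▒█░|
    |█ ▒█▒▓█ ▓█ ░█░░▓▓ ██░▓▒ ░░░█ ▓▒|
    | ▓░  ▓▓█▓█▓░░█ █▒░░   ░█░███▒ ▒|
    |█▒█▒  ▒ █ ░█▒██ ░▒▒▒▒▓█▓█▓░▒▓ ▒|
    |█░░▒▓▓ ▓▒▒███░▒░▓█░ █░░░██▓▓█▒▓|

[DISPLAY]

    ┏━━━━━━━━━━━━━━━━━━━━━━━━━┓            
    ┃ ImageViewer             ┃            
  ┏━┠─────────────────────────┨            
  ┃ ┃ █ ░ █  ████▓▒ █░▓▓░▒░▓░ ┃            
  ┠┏┃▓█  ░█▓▓█▓▒▓▒█▒░ ░ ▒▒█░█▓┃━━━━━━━━━━┓ 
  ┃┃┃█░▒▓▓▒ ▒█▓ █▓▓█░ ▒▓▓▒▓░▒ ┃          ┃ 
  ┃┠┃▓░▒▒  ▓█▓▒▓░  ▓░▒█▒▓█▒█ ▓┃──────────┨ 
  ┃┃┃░░▒ ▒░█▓▒ ▓▓▒█▒░▓▓░█▒▒█▓░┃ary.txt   ┃ 
  ┃┃┃█▒█░█▓▒█░▒ ▓ ░ ░▒  ░▒▓▒▓█┃──────────┃ 
  ┃┃┃▒█ █▒█▒▒▓▓░███ ▒▓ ▒░ █ ▓ ┃RN] db.poo┃ 
  ┃┃┃ ▒  ░░ ▒▓▓▒ ▒█░ ▒ █▒░▓▓▒░┃RN] net.so┃ 
  ┗┃┃██░▒ ▒▓▓▓▒░▓█▒█ ▒█ ░░▓▒  ┃ROR] queue┃ 
   ┃┃ ▓█ ░▒▓░▒▒▓ ▓ ░▓▓██░▓▓░ ▓┃ROR] http.┃ 
   ┗┃▒ ▒▓▒▓▒  ▒▓▓░██▒█▒ ▒░░▓▒▒┃━━━━━━━━━━┛ 
    ┗━━━━━━━━━━━━━━━━━━━━━━━━━┛            
                                           
                                           


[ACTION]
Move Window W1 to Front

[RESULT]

    ┏━━━━━━━━━━━━━━━━━━━━━━━━━┓            
    ┃ ImageViewer             ┃            
  ┏━┠─────────────────────────┨            
  ┃ ┃ █ ░ █  ████▓▒ █░▓▓░▒░▓░ ┃            
  ┠┏━━━━━━━━━━━━━━━━━━━━━━━━━━━━━━━━━━━━━┓ 
  ┃┃ TabContainer                        ┃ 
  ┃┠─────────────────────────────────────┨ 
  ┃┃[error.log]│ app.log │ summary.txt   ┃ 
  ┃┃─────────────────────────────────────┃ 
  ┃┃2024-01-15 00:00:03.749 [WARN] db.poo┃ 
  ┃┃2024-01-15 00:00:06.266 [WARN] net.so┃ 
  ┗┃2024-01-15 00:00:09.306 [ERROR] queue┃ 
   ┃2024-01-15 00:00:13.199 [ERROR] http.┃ 
   ┗━━━━━━━━━━━━━━━━━━━━━━━━━━━━━━━━━━━━━┛ 
    ┗━━━━━━━━━━━━━━━━━━━━━━━━━┛            
                                           
                                           


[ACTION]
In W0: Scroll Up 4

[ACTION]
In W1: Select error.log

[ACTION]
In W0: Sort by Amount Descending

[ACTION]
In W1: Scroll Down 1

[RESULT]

    ┏━━━━━━━━━━━━━━━━━━━━━━━━━┓            
    ┃ ImageViewer             ┃            
  ┏━┠─────────────────────────┨            
  ┃ ┃ █ ░ █  ████▓▒ █░▓▓░▒░▓░ ┃            
  ┠┏━━━━━━━━━━━━━━━━━━━━━━━━━━━━━━━━━━━━━┓ 
  ┃┃ TabContainer                        ┃ 
  ┃┠─────────────────────────────────────┨ 
  ┃┃[error.log]│ app.log │ summary.txt   ┃ 
  ┃┃─────────────────────────────────────┃ 
  ┃┃2024-01-15 00:00:06.266 [WARN] net.so┃ 
  ┃┃2024-01-15 00:00:09.306 [ERROR] queue┃ 
  ┗┃2024-01-15 00:00:13.199 [ERROR] http.┃ 
   ┃2024-01-15 00:00:17.603 [INFO] http.s┃ 
   ┗━━━━━━━━━━━━━━━━━━━━━━━━━━━━━━━━━━━━━┛ 
    ┗━━━━━━━━━━━━━━━━━━━━━━━━━┛            
                                           
                                           


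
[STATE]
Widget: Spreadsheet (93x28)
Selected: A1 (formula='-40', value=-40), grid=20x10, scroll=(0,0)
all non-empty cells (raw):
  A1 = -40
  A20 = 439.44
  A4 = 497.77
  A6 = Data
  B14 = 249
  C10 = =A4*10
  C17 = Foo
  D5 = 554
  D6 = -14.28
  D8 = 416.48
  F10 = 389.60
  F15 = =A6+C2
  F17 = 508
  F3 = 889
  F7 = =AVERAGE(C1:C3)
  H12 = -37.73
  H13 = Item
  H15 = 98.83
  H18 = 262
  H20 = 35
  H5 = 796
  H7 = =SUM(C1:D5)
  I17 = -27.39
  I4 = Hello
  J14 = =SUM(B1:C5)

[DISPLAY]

A1: -40                                                                                      
       A       B       C       D       E       F       G       H       I       J             
---------------------------------------------------------------------------------------------
  1    [-40]       0       0       0       0       0       0       0       0       0         
  2        0       0       0       0       0       0       0       0       0       0         
  3        0       0       0       0       0     889       0       0       0       0         
  4   497.77       0       0       0       0       0       0       0Hello          0         
  5        0       0       0     554       0       0       0     796       0       0         
  6 Data           0       0  -14.28       0       0       0       0       0       0         
  7        0       0       0       0       0       0       0     554       0       0         
  8        0       0       0  416.48       0       0       0       0       0       0         
  9        0       0       0       0       0       0       0       0       0       0         
 10        0       0 4977.70       0       0  389.60       0       0       0       0         
 11        0       0       0       0       0       0       0       0       0       0         
 12        0       0       0       0       0       0       0  -37.73       0       0         
 13        0       0       0       0       0       0       0Item           0       0         
 14        0     249       0       0       0       0       0       0       0       0         
 15        0       0       0       0       0#ERR!          0   98.83       0       0         
 16        0       0       0       0       0       0       0       0       0       0         
 17        0       0Foo            0       0     508       0       0  -27.39       0         
 18        0       0       0       0       0       0       0     262       0       0         
 19        0       0       0       0       0       0       0       0       0       0         
 20   439.44       0       0       0       0       0       0      35       0       0         
                                                                                             
                                                                                             
                                                                                             
                                                                                             
                                                                                             


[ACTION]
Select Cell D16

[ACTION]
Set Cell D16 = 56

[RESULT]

D16: 56                                                                                      
       A       B       C       D       E       F       G       H       I       J             
---------------------------------------------------------------------------------------------
  1      -40       0       0       0       0       0       0       0       0       0         
  2        0       0       0       0       0       0       0       0       0       0         
  3        0       0       0       0       0     889       0       0       0       0         
  4   497.77       0       0       0       0       0       0       0Hello          0         
  5        0       0       0     554       0       0       0     796       0       0         
  6 Data           0       0  -14.28       0       0       0       0       0       0         
  7        0       0       0       0       0       0       0     554       0       0         
  8        0       0       0  416.48       0       0       0       0       0       0         
  9        0       0       0       0       0       0       0       0       0       0         
 10        0       0 4977.70       0       0  389.60       0       0       0       0         
 11        0       0       0       0       0       0       0       0       0       0         
 12        0       0       0       0       0       0       0  -37.73       0       0         
 13        0       0       0       0       0       0       0Item           0       0         
 14        0     249       0       0       0       0       0       0       0       0         
 15        0       0       0       0       0#ERR!          0   98.83       0       0         
 16        0       0       0    [56]       0       0       0       0       0       0         
 17        0       0Foo            0       0     508       0       0  -27.39       0         
 18        0       0       0       0       0       0       0     262       0       0         
 19        0       0       0       0       0       0       0       0       0       0         
 20   439.44       0       0       0       0       0       0      35       0       0         
                                                                                             
                                                                                             
                                                                                             
                                                                                             
                                                                                             
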